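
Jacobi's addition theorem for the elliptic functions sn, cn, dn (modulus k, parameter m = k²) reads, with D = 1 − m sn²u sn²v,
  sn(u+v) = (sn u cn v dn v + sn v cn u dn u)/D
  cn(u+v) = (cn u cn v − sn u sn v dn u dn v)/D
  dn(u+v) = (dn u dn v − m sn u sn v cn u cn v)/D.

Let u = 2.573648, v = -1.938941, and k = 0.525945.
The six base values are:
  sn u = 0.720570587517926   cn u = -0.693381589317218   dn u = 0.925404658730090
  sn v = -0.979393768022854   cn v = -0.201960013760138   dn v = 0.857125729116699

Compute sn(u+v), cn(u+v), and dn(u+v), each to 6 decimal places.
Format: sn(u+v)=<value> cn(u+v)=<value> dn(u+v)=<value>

sn(u+v)=0.584184 cn(u+v)=0.811621 dn(u+v)=0.951629

m = k² = 0.276618143025
D = 1 − m·sn²u·sn²v = 0.8622319866107308
sn(u+v) = (sn u·cn v·dn v + sn v·cn u·dn u)/D = 0.5037019271013286/0.8622319866107308 = 0.5841837636774351
cn(u+v) = (cn u·cn v − sn u·sn v·dn u·dn v)/D = 0.6998059497954382/0.8622319866107308 = 0.811621420525399
dn(u+v) = (dn u·dn v − m·sn u·sn v·cn u·cn v)/D = 0.820525229307376/0.8622319866107308 = 0.9516293086419861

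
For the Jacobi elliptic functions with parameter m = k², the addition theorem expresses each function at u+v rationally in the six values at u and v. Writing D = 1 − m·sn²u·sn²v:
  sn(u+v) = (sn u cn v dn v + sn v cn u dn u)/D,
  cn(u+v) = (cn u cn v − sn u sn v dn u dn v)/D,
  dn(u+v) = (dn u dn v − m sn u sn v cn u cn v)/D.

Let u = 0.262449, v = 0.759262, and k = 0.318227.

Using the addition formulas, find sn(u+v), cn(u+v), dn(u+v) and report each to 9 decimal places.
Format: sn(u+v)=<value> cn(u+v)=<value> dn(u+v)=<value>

sn u = 0.2591559210912927, cn u = 0.9658354976720019, dn u = 0.996593513554962
sn v = 0.6836056284846163, cn v = 0.7298515908759484, dn v = 0.9760510125138667
m = k² = 0.101268423529
D = 1 − m·sn²u·sn²v = 0.9968216071089074
sn(u+v) = (sn u·cn v·dn v + sn v·cn u·dn u)/D = 0.8426169691422769/0.9968216071089074 = 0.845303676337964
cn(u+v) = (cn u·cn v − sn u·sn v·dn u·dn v)/D = 0.5325879830719691/0.9968216071089074 = 0.5342861543868816
dn(u+v) = (dn u·dn v − m·sn u·sn v·cn u·cn v)/D = 0.9600793695144392/0.9968216071089074 = 0.9631406087785034

sn(u+v)=0.845303676 cn(u+v)=0.534286154 dn(u+v)=0.963140609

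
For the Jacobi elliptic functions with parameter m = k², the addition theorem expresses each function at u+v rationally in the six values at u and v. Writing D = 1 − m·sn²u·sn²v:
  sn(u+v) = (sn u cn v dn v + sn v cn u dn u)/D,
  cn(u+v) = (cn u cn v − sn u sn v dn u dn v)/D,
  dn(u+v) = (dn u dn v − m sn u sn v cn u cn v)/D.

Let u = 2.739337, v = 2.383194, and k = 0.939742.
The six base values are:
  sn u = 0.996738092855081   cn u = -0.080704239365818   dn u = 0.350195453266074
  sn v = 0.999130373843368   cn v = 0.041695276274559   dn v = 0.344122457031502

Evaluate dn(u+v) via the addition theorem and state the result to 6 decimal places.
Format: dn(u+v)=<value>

dn(u+v)=0.994422

m = k² = 0.883115026564
D = 1 − m·sn²u·sn²v = 0.124162147861323
dn(u+v) = (dn u·dn v − m·sn u·sn v·cn u·cn v)/D = 0.1234695200074809/0.124162147861323 = 0.994421586081004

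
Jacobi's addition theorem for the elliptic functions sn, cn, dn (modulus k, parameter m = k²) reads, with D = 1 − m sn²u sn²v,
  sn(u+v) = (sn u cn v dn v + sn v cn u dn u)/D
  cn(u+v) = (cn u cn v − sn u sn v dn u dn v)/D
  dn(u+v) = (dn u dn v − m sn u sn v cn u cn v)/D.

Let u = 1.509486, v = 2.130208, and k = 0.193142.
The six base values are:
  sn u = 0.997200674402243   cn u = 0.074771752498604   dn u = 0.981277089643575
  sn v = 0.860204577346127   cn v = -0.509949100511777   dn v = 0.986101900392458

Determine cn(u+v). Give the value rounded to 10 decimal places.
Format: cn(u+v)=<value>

cn(u+v)=-0.8926700400

m = k² = 0.037303832164
D = 1 − m·sn²u·sn²v = 0.9725512814583317
cn(u+v) = (cn u·cn v − sn u·sn v·dn u·dn v)/D = -0.8681673913625773/0.9725512814583317 = -0.8926700400422775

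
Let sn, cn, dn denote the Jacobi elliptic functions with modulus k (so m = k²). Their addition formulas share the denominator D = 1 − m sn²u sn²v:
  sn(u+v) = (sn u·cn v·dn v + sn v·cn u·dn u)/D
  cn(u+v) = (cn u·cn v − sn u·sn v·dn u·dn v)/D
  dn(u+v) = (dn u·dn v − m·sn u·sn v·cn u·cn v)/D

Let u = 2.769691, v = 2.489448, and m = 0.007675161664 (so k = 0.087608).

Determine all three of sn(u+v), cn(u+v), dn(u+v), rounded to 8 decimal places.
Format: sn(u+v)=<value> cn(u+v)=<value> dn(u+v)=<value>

sn u = 0.3689590106238431, cn u = -0.9294456673090013, dn u = 0.999477450708438
sn v = 0.6114284136503532, cn v = -0.7912997503986796, dn v = 0.9985643101231632
m = k² = 0.007675161664
D = 1 − m·sn²u·sn²v = 0.9996093975096748
sn(u+v) = (sn u·cn v·dn v + sn v·cn u·dn u)/D = -0.8595305437227927/0.9996093975096748 = -0.8598664096837622
cn(u+v) = (cn u·cn v − sn u·sn v·dn u·dn v)/D = 0.510319695874317/0.9996093975096748 = 0.5105191059084434
dn(u+v) = (dn u·dn v − m·sn u·sn v·cn u·cn v)/D = 0.9967690774468735/0.9996093975096748 = 0.997158570067591

sn(u+v)=-0.85986641 cn(u+v)=0.51051911 dn(u+v)=0.99715857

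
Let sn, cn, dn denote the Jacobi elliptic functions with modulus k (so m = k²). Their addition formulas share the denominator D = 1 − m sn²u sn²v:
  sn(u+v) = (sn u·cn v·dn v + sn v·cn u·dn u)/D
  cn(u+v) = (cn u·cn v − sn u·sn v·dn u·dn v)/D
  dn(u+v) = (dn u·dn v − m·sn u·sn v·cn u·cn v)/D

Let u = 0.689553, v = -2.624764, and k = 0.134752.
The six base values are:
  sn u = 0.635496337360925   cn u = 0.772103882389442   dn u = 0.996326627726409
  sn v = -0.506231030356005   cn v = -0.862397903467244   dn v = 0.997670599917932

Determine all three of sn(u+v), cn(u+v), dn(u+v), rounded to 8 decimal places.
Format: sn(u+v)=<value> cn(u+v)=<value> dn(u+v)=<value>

m = k² = 0.018158101504
D = 1 − m·sn²u·sn²v = 0.9981207088514205
sn(u+v) = (sn u·cn v·dn v + sn v·cn u·dn u)/D = -0.9362012384575439/0.9981207088514205 = -0.9379639457985699
cn(u+v) = (cn u·cn v − sn u·sn v·dn u·dn v)/D = -0.3460811906888659/0.9981207088514205 = -0.3467328025756685
dn(u+v) = (dn u·dn v − m·sn u·sn v·cn u·cn v)/D = 0.9901160882021142/0.9981207088514205 = 0.9919803080145311

sn(u+v)=-0.93796395 cn(u+v)=-0.34673280 dn(u+v)=0.99198031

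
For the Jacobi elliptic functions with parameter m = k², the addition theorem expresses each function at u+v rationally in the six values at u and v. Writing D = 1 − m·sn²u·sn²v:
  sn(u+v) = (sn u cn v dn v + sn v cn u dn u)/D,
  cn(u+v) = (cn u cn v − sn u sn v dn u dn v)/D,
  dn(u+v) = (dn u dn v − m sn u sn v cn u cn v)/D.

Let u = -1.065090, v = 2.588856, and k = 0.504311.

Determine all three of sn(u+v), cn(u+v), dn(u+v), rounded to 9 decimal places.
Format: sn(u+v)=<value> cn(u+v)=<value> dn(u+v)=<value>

sn(u+v)=0.989924905 cn(u+v)=0.141593372 dn(u+v)=0.866469497

sn u = -0.8544161509443406, cn u = 0.5195893003184898, dn u = 0.9024037603444389
sn v = 0.695528501601708, cn v = -0.7184985062334388, dn v = 0.9364643860864263
m = k² = 0.254329584721
D = 1 − m·sn²u·sn²v = 0.910181531992843
sn(u+v) = (sn u·cn v·dn v + sn v·cn u·dn u)/D = 0.9010113663510186/0.910181531992843 = 0.98992490473659
cn(u+v) = (cn u·cn v − sn u·sn v·dn u·dn v)/D = 0.1288756722081757/0.910181531992843 = 0.1415933719573527
dn(u+v) = (dn u·dn v − m·sn u·sn v·cn u·cn v)/D = 0.7886445338183026/0.910181531992843 = 0.866469496575661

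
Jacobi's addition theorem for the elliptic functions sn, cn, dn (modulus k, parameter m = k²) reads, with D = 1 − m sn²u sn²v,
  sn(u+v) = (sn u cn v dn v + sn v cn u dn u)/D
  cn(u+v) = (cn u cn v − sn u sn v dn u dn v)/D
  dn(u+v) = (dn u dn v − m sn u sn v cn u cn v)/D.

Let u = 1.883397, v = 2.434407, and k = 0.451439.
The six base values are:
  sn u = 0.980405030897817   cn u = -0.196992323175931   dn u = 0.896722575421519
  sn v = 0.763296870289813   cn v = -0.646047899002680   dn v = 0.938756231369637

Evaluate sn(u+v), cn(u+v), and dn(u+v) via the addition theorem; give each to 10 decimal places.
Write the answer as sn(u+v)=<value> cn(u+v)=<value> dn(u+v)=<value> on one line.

sn(u+v)=-0.8234065641 cn(u+v)=-0.5674518748 dn(u+v)=0.9283457602

m = k² = 0.203797170721
D = 1 − m·sn²u·sn²v = 0.8858709568705807
sn(u+v) = (sn u·cn v·dn v + sn v·cn u·dn u)/D = -0.7294319608157619/0.8858709568705807 = -0.8234065640807847
cn(u+v) = (cn u·cn v − sn u·sn v·dn u·dn v)/D = -0.5026891353185099/0.8858709568705807 = -0.5674518748129013
dn(u+v) = (dn u·dn v − m·sn u·sn v·cn u·cn v)/D = 0.8223945468979061/0.8858709568705807 = 0.9283457602031443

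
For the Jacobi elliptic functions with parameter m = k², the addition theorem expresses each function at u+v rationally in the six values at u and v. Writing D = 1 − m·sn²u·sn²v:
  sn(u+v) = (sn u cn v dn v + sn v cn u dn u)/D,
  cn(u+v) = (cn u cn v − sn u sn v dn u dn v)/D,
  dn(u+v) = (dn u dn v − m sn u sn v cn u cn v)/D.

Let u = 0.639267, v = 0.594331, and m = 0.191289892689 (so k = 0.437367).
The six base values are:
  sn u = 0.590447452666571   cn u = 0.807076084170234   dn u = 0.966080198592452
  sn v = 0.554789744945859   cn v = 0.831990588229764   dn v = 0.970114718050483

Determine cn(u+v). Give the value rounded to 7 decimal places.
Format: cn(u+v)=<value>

m = k² = 0.191289892689
D = 1 − m·sn²u·sn²v = 0.9794736665581184
cn(u+v) = (cn u·cn v − sn u·sn v·dn u·dn v)/D = 0.3644743500664845/0.9794736665581184 = 0.3721124543830275

cn(u+v)=0.3721125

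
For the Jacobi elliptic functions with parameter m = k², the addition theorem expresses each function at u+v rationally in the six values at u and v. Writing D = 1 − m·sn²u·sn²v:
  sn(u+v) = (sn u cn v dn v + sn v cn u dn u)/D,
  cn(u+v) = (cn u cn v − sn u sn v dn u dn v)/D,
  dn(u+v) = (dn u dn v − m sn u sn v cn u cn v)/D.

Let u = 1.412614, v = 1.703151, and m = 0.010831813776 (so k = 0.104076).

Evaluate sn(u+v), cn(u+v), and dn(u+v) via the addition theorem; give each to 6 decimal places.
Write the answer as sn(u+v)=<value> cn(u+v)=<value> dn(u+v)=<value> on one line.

sn(u+v)=0.034380 cn(u+v)=-0.999409 dn(u+v)=0.999994

sn u = 0.9869731270512889, cn u = 0.1608851965800468, dn u = 0.9947102881720011
sn v = 0.9918977319160829, cn v = -0.1270389287570177, dn v = 0.9946572272239045
m = k² = 0.010831813776
D = 1 − m·sn²u·sn²v = 0.9896188459606426
sn(u+v) = (sn u·cn v·dn v + sn v·cn u·dn u)/D = 0.03402341007986309/0.9896188459606426 = 0.03438031745124649
cn(u+v) = (cn u·cn v − sn u·sn v·dn u·dn v)/D = -0.9890338052094132/0.9896188459606426 = -0.9994088221403449
dn(u+v) = (dn u·dn v − m·sn u·sn v·cn u·cn v)/D = 0.9896125107610586/0.9896188459606426 = 0.9999935983438373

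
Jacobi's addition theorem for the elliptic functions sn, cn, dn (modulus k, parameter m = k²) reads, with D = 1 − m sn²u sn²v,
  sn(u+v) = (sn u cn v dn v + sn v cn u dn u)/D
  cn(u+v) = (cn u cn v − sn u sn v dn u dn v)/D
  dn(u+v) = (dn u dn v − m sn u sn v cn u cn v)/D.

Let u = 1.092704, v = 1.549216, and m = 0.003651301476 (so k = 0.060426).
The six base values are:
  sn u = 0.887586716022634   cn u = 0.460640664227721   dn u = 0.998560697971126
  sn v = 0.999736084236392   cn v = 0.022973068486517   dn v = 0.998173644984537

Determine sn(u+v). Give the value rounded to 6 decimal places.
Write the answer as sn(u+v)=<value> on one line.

m = k² = 0.003651301476
D = 1 − m·sn²u·sn²v = 0.9971249856567522
sn(u+v) = (sn u·cn v·dn v + sn v·cn u·dn u)/D = 0.4802096177867321/0.9971249856567522 = 0.4815942080424792

sn(u+v)=0.481594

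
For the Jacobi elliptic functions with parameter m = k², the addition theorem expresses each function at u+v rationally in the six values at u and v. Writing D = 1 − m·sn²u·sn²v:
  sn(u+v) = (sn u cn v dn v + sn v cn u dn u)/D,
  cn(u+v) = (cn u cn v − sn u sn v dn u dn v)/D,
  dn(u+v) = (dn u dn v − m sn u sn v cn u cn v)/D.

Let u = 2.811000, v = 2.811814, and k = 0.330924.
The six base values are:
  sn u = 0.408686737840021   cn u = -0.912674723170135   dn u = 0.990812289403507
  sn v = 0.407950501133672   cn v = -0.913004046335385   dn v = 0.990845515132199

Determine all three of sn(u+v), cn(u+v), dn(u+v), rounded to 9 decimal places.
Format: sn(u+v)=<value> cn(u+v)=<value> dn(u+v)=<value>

m = k² = 0.109510693776
D = 1 − m·sn²u·sn²v = 0.9969559445315811
sn(u+v) = (sn u·cn v·dn v + sn v·cn u·dn u)/D = -0.7386220943129385/0.9969559445315811 = -0.7408773661106755
cn(u+v) = (cn u·cn v − sn u·sn v·dn u·dn v)/D = 0.6695958162426238/0.9969559445315811 = 0.6716403266517788
dn(u+v) = (dn u·dn v − m·sn u·sn v·cn u·cn v)/D = 0.9665279182253071/0.9969559445315811 = 0.9694790662785299

sn(u+v)=-0.740877366 cn(u+v)=0.671640327 dn(u+v)=0.969479066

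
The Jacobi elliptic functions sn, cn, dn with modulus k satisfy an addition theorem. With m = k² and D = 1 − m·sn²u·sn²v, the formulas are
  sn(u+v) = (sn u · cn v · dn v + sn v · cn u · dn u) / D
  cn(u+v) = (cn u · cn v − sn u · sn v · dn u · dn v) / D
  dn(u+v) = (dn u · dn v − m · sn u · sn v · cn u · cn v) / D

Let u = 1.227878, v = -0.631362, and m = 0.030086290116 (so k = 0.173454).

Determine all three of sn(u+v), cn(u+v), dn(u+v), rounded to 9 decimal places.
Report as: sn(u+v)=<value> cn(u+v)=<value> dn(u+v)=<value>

sn u = 0.9394506009454033, cn u = 0.3426843567823319, dn u = 0.9866340862779106
sn v = -0.589304225062832, cn v = 0.8079112143813175, dn v = 0.9947621067993945
m = k² = 0.030086290116
D = 1 − m·sn²u·sn²v = 0.9907786258027123
sn(u+v) = (sn u·cn v·dn v + sn v·cn u·dn u)/D = 0.5557709979519494/0.9907786258027123 = 0.5609436694313757
cn(u+v) = (cn u·cn v − sn u·sn v·dn u·dn v)/D = 0.8202200212034606/0.9907786258027123 = 0.8278539724642647
dn(u+v) = (dn u·dn v − m·sn u·sn v·cn u·cn v)/D = 0.986077679430253/0.9907786258027123 = 0.9952553009824463

sn(u+v)=0.560943669 cn(u+v)=0.827853972 dn(u+v)=0.995255301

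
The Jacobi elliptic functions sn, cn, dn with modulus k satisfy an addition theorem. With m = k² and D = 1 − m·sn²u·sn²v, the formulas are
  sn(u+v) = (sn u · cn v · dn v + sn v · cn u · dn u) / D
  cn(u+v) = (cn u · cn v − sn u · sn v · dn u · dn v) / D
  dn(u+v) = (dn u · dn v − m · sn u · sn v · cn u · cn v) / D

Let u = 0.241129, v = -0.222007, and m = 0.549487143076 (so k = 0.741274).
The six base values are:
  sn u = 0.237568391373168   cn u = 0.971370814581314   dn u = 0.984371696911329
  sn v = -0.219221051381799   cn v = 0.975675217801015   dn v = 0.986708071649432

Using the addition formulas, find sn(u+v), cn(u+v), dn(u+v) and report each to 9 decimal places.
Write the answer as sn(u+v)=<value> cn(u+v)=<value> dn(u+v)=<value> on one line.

m = k² = 0.549487143076
D = 1 − m·sn²u·sn²v = 0.9985096119428074
sn(u+v) = (sn u·cn v·dn v + sn v·cn u·dn u)/D = 0.01909169801916449/0.9985096119428074 = 0.01912019452874132
cn(u+v) = (cn u·cn v − sn u·sn v·dn u·dn v)/D = 0.998327076768391/0.9985096119428074 = 0.999817192371277
dn(u+v) = (dn u·dn v − m·sn u·sn v·cn u·cn v)/D = 0.9984093153419645/0.9985096119428074 = 0.9998995536951839

sn(u+v)=0.019120195 cn(u+v)=0.999817192 dn(u+v)=0.999899554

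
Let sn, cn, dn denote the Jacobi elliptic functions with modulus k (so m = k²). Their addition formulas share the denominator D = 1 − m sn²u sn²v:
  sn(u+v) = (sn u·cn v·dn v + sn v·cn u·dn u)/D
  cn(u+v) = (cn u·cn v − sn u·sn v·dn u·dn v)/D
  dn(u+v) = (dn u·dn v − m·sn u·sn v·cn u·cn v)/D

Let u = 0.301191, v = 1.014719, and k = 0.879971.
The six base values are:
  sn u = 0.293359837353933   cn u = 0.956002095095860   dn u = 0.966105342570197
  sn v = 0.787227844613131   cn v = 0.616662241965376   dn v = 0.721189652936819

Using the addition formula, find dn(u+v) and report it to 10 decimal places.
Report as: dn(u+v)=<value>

m = k² = 0.774348960841
D = 1 − m·sn²u·sn²v = 0.9587010580008156
dn(u+v) = (dn u·dn v − m·sn u·sn v·cn u·cn v)/D = 0.5913200760121055/0.9587010580008156 = 0.616792973239425

dn(u+v)=0.6167929732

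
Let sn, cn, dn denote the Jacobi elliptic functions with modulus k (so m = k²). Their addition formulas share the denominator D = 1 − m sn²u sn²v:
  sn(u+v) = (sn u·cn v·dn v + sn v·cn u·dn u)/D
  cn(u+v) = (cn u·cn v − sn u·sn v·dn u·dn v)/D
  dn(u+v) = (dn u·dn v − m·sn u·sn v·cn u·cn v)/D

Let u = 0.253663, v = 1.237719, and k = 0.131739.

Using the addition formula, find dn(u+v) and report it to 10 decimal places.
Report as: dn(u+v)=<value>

dn(u+v)=0.9913483423

sn u = 0.2509063035553902, cn u = 0.9680113774311593, dn u = 0.99945356243483
sn v = 0.9437154234265696, cn v = 0.3307585215634066, dn v = 0.992241659905924
m = k² = 0.017355164121
D = 1 − m·sn²u·sn²v = 0.9990269526473873
dn(u+v) = (dn u·dn v − m·sn u·sn v·cn u·cn v)/D = 0.9903837133788309/0.9990269526473873 = 0.9913483422587828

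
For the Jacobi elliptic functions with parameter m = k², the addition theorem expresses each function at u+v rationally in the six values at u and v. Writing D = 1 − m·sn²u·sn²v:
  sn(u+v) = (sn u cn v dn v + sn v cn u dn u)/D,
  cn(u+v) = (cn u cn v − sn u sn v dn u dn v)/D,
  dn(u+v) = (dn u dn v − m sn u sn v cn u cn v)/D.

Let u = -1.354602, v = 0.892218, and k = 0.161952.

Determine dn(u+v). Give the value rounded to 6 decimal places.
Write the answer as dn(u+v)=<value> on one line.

dn(u+v)=0.997391

sn u = -0.9750818461781666, cn u = 0.2218454264883059, dn u = 0.9874524764221054
sn v = 0.7768027511292657, cn v = 0.6297439843603145, dn v = 0.9920550199333641
m = k² = 0.026228450304
D = 1 − m·sn²u·sn²v = 0.984952086602823
dn(u+v) = (dn u·dn v − m·sn u·sn v·cn u·cn v)/D = 0.9823826716918536/0.984952086602823 = 0.9973913300495342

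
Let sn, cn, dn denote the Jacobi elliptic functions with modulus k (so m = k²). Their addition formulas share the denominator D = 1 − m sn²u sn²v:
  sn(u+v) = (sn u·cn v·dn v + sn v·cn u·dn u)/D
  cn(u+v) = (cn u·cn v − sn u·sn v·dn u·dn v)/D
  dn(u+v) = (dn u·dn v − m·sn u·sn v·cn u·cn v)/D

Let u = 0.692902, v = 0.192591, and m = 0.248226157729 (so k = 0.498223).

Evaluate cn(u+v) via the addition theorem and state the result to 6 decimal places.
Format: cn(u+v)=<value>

cn(u+v)=0.651642

sn u = 0.6291413336230275, cn u = 0.7772909251541783, dn u = 0.9496038204073345
sn v = 0.1911148276189281, cn v = 0.9815676862367605, dn v = 0.995456463155174
m = k² = 0.248226157729
D = 1 − m·sn²u·sn²v = 0.9964113364116922
cn(u+v) = (cn u·cn v − sn u·sn v·dn u·dn v)/D = 0.6493037403088372/0.9964113364116922 = 0.6516422651784856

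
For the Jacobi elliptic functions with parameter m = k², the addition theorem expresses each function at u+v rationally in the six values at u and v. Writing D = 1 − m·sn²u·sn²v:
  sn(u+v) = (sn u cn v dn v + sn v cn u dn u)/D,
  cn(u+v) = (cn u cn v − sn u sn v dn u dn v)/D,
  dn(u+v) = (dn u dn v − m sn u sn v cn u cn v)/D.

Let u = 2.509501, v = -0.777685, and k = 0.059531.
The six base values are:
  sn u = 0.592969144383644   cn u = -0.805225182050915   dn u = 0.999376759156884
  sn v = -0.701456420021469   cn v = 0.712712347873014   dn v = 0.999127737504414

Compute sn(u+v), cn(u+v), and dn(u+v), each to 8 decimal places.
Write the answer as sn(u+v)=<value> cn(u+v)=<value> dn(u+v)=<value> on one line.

m = k² = 0.003543939961
D = 1 − m·sn²u·sn²v = 0.9993868708916311
sn(u+v) = (sn u·cn v·dn v + sn v·cn u·dn u)/D = 0.9867261468014085/0.9993868708916311 = 0.9873315084888728
cn(u+v) = (cn u·cn v − sn u·sn v·dn u·dn v)/D = -0.1585737334144937/0.9993868708916311 = -0.1586710192350412
dn(u+v) = (dn u·dn v − m·sn u·sn v·cn u·cn v)/D = 0.997659078444137/0.9993868708916311 = 0.9982711475427403

sn(u+v)=0.98733151 cn(u+v)=-0.15867102 dn(u+v)=0.99827115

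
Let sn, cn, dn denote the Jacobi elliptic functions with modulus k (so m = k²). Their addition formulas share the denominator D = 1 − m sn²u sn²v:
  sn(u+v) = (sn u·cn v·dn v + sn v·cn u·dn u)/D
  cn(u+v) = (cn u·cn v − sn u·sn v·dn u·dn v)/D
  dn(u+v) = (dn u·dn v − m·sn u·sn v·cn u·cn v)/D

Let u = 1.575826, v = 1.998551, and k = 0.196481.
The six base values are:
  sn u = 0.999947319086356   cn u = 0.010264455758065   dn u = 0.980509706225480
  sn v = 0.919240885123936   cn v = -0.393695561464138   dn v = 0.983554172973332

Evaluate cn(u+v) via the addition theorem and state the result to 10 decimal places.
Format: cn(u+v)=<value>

m = k² = 0.038604783361
D = 1 − m·sn²u·sn²v = 0.9673822481107844
cn(u+v) = (cn u·cn v − sn u·sn v·dn u·dn v)/D = -0.8904959505482391/0.9673822481107844 = -0.920521285445647

cn(u+v)=-0.9205212854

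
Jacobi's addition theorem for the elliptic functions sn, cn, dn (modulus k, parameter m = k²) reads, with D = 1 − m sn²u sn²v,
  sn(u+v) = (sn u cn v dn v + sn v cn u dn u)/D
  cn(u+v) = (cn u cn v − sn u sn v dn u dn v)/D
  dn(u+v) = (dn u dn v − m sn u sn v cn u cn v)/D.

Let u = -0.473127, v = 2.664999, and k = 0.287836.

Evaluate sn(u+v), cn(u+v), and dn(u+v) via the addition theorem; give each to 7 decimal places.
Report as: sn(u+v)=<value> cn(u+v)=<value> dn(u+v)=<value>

sn(u+v)=0.8448002 cn(u+v)=-0.5350819 dn(u+v)=0.9699852

sn u = -0.4544277808158809, cn u = 0.8907835831574096, dn u = 0.9914086864119536
sn v = 0.5165179433385517, cn v = -0.8562763655557198, dn v = 0.9888864950096958
m = k² = 0.082849562896
D = 1 − m·sn²u·sn²v = 0.9954355254001689
sn(u+v) = (sn u·cn v·dn v + sn v·cn u·dn u)/D = 0.8409441204714693/0.9954355254001689 = 0.8448001894782754
cn(u+v) = (cn u·cn v − sn u·sn v·dn u·dn v)/D = -0.5326395323980161/0.9954355254001689 = -0.5350819001400347
dn(u+v) = (dn u·dn v − m·sn u·sn v·cn u·cn v)/D = 0.9655577405071831/0.9954355254001689 = 0.969985213375849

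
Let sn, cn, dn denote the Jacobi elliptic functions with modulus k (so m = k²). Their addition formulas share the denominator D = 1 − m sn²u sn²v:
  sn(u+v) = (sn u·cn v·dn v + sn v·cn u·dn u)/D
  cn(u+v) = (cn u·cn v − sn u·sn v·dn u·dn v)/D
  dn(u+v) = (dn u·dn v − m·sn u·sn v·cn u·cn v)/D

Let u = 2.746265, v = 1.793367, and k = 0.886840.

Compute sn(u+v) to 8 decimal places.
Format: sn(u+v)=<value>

sn u = 0.9693741879375718, cn u = -0.2455884438656942, dn u = 0.5108332733549146
sn v = 0.978942795427101, cn v = 0.2041347674487937, dn v = 0.4962745622635608
m = k² = 0.7864851856
D = 1 − m·sn²u·sn²v = 0.2917475617569125
sn(u+v) = (sn u·cn v·dn v + sn v·cn u·dn u)/D = -0.02460873585807074/0.2917475617569125 = -0.08434941395868469

sn(u+v)=-0.08434941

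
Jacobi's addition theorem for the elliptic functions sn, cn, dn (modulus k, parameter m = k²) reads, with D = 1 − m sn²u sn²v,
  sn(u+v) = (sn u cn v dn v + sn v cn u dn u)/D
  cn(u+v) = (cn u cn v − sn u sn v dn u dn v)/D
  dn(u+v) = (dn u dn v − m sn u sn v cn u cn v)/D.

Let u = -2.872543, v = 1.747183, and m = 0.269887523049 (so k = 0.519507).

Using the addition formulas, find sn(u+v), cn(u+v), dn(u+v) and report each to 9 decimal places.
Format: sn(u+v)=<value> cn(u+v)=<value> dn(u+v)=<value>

sn u = -0.492384124282226, cn u = -0.8703780064746727, dn u = 0.9667305183829214
sn v = 0.9990690508650519, cn v = -0.04313967551575136, dn v = 0.854760051804489
m = k² = 0.269887523049
D = 1 − m·sn²u·sn²v = 0.9346896663878854
sn(u+v) = (sn u·cn v·dn v + sn v·cn u·dn u)/D = -0.8224814539583338/0.9346896663878854 = -0.8799513715999654
cn(u+v) = (cn u·cn v − sn u·sn v·dn u·dn v)/D = 0.4440371947786376/0.9346896663878854 = 0.4750637679505138
dn(u+v) = (dn u·dn v − m·sn u·sn v·cn u·cn v)/D = 0.8313076506400817/0.9346896663878854 = 0.8893942883231776

sn(u+v)=-0.879951372 cn(u+v)=0.475063768 dn(u+v)=0.889394288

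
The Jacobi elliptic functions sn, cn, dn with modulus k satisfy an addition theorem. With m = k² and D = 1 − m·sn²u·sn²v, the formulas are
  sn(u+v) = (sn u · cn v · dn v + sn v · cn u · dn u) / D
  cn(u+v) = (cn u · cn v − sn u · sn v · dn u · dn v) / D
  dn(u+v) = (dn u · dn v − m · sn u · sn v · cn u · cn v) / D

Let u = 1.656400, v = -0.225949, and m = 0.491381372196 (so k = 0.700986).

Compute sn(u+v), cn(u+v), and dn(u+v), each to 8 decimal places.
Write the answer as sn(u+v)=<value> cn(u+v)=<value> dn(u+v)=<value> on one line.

sn(u+v)=0.95500546 cn(u+v)=0.29658821 dn(u+v)=0.74286121

sn u = 0.9907363956680717, cn u = 0.1357990953527973, dn u = 0.7195000941206834
sn v = -0.2231209946086253, cn v = 0.9747907579398041, dn v = 0.9876930554796932
m = k² = 0.491381372196
D = 1 − m·sn²u·sn²v = 0.975988693125961
sn(u+v) = (sn u·cn v·dn v + sn v·cn u·dn u)/D = 0.9320745328408242/0.975988693125961 = 0.9550054620566498
cn(u+v) = (cn u·cn v − sn u·sn v·dn u·dn v)/D = 0.2894667413353055/0.975988693125961 = 0.2965882119066178
dn(u+v) = (dn u·dn v − m·sn u·sn v·cn u·cn v)/D = 0.7250241417423272/0.975988693125961 = 0.7428612102258808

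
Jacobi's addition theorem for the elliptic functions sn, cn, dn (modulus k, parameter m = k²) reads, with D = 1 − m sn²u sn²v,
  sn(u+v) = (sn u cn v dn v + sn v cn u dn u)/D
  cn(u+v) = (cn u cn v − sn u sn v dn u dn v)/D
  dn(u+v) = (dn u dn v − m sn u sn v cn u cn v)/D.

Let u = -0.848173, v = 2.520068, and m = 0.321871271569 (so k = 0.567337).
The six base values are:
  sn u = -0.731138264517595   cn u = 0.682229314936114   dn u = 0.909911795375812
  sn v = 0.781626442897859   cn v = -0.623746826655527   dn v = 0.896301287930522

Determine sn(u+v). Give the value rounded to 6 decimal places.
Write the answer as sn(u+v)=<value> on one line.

sn(u+v)=0.998974

m = k² = 0.321871271569
D = 1 − m·sn²u·sn²v = 0.8948813609323919
sn(u+v) = (sn u·cn v·dn v + sn v·cn u·dn u)/D = 0.8939629504745456/0.8948813609323919 = 0.9989737070209068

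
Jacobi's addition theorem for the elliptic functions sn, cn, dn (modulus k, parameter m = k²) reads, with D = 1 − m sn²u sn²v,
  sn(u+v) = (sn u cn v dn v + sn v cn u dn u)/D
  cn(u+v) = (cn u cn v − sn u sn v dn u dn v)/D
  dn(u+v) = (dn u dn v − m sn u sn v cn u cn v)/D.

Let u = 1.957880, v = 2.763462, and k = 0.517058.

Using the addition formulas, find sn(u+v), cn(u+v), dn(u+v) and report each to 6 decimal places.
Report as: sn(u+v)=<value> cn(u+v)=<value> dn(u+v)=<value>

sn u = 0.9746904639329422, cn u = -0.2235587160416385, dn u = 0.8637202818461641
sn v = 0.578560644157943, cn v = -0.8156393694713038, dn v = 0.9542062831315201
m = k² = 0.267348975364
D = 1 − m·sn²u·sn²v = 0.9149822251432309
sn(u+v) = (sn u·cn v·dn v + sn v·cn u·dn u)/D = -0.8703056435795492/0.9149822251432309 = -0.9511721863704094
cn(u+v) = (cn u·cn v − sn u·sn v·dn u·dn v)/D = -0.2824191195398161/0.9149822251432309 = -0.3086607715200219
dn(u+v) = (dn u·dn v − m·sn u·sn v·cn u·cn v)/D = 0.7966767389685954/0.9149822251432309 = 0.8707018749395748

sn(u+v)=-0.951172 cn(u+v)=-0.308661 dn(u+v)=0.870702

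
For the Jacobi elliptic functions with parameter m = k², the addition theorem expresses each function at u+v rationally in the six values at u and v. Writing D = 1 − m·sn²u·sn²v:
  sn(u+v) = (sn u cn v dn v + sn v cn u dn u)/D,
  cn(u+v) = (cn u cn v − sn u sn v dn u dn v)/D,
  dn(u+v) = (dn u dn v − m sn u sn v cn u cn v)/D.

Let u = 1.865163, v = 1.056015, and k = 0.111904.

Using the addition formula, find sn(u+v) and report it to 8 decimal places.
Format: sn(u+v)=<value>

sn u = 0.9589144072441083, cn u = -0.2836955402886699, dn u = 0.9942260032656744
sn v = 0.8694316915560081, cn v = 0.4940531689181422, dn v = 0.9952557936132048
m = k² = 0.012522505216
D = 1 − m·sn²u·sn²v = 0.9912959406858142
sn(u+v) = (sn u·cn v·dn v + sn v·cn u·dn u)/D = 0.2262773968344015/0.9912959406858142 = 0.2282642221634184

sn(u+v)=0.22826422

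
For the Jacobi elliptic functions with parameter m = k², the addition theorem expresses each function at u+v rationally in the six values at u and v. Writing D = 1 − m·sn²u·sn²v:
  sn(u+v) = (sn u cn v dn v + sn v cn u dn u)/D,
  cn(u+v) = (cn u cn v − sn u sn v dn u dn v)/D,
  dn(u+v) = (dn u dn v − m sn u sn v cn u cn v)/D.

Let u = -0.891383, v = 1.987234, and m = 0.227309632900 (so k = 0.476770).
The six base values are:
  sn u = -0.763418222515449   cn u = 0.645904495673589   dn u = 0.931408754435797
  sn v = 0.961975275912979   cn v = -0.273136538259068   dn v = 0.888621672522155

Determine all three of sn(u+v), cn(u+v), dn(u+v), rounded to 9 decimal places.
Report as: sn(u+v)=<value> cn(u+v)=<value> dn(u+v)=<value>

sn(u+v)=0.870770022 cn(u+v)=0.491690521 dn(u+v)=0.909749771

m = k² = 0.2273096329
D = 1 − m·sn²u·sn²v = 0.8774055794098506
sn(u+v) = (sn u·cn v·dn v + sn v·cn u·dn u)/D = 0.7640184759990406/0.8774055794098506 = 0.870770022357192
cn(u+v) = (cn u·cn v − sn u·sn v·dn u·dn v)/D = 0.4314120062210126/0.8774055794098506 = 0.4916905207181193
dn(u+v) = (dn u·dn v − m·sn u·sn v·cn u·cn v)/D = 0.7982195249204767/0.8774055794098506 = 0.9097497709752028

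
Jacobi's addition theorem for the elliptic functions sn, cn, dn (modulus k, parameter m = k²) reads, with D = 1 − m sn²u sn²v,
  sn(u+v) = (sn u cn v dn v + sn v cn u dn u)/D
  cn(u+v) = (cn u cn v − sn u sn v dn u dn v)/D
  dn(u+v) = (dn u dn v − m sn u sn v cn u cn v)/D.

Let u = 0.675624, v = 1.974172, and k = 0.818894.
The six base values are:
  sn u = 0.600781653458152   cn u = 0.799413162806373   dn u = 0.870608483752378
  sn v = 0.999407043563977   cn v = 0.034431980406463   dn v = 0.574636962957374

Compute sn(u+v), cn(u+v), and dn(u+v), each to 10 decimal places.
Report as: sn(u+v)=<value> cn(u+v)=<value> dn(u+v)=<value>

sn(u+v)=0.9330087025 cn(u+v)=-0.3598538052 dn(u+v)=0.6451745266

m = k² = 0.670587383236
D = 1 − m·sn²u·sn²v = 0.758246086261634
sn(u+v) = (sn u·cn v·dn v + sn v·cn u·dn u)/D = 0.7074501970821719/0.758246086261634 = 0.9330087024518648
cn(u+v) = (cn u·cn v − sn u·sn v·dn u·dn v)/D = -0.272857739453147/0.758246086261634 = -0.3598538052446959
dn(u+v) = (dn u·dn v − m·sn u·sn v·cn u·cn v)/D = 0.4892010597573235/0.758246086261634 = 0.6451745266094574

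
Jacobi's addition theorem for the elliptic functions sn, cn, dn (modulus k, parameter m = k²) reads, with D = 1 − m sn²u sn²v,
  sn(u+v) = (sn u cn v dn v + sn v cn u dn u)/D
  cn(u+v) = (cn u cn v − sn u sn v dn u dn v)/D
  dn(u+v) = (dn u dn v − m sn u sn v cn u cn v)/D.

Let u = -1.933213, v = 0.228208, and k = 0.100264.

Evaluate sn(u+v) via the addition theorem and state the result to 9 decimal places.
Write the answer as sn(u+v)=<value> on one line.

sn(u+v)=-0.991615500

sn u = -0.9370489820096613, cn u = -0.349197945748049, dn u = 0.9955767018396232
sn v = 0.2262131532217271, cn v = 0.9740778250784089, dn v = 0.9997427522239686
m = k² = 0.010052869696
D = 1 − m·sn²u·sn²v = 0.999548299733612
sn(u+v) = (sn u·cn v·dn v + sn v·cn u·dn u)/D = -0.9911675873288805/0.999548299733612 = -0.991615500314527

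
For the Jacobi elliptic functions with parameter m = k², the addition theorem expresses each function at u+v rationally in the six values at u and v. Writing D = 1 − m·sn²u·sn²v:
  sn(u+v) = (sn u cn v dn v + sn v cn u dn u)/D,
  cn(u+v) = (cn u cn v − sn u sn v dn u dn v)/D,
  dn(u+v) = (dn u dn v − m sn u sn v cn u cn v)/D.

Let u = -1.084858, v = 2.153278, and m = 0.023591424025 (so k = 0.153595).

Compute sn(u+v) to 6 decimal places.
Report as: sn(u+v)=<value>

sn u = -0.8823798262063046, cn u = 0.4705378223948971, dn u = 0.9907733621179008
sn v = 0.843527913536107, cn v = -0.5370853368743389, dn v = 0.9915713659127189
m = k² = 0.023591424025
D = 1 − m·sn²u·sn²v = 0.9869303422715139
sn(u+v) = (sn u·cn v·dn v + sn v·cn u·dn u)/D = 0.8631684509287443/0.9869303422715139 = 0.8745991626339911

sn(u+v)=0.874599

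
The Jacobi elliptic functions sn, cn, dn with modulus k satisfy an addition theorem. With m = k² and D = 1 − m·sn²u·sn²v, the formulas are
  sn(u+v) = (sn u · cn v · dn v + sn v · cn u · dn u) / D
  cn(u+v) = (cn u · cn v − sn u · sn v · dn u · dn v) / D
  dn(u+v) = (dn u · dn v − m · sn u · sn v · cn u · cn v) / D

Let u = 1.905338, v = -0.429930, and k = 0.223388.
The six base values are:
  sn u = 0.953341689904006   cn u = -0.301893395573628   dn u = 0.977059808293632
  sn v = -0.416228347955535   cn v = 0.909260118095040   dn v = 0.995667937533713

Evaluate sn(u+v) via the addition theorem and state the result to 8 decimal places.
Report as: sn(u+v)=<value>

sn(u+v)=0.99366202

m = k² = 0.049902198544
D = 1 − m·sn²u·sn²v = 0.9921425765105815
sn(u+v) = (sn u·cn v·dn v + sn v·cn u·dn u)/D = 0.9858543947277339/0.9921425765105815 = 0.9936620180085776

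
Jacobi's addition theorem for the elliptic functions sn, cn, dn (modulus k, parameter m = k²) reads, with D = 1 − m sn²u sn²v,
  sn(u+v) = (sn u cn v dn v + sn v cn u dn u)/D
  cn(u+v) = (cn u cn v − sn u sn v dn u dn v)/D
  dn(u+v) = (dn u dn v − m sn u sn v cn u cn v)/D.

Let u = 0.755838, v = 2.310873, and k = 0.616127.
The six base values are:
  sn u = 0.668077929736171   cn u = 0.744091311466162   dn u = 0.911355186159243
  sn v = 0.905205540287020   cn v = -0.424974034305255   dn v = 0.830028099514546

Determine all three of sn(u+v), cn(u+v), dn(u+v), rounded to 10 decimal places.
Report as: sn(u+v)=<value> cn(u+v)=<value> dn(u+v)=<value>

m = k² = 0.379612480129
D = 1 − m·sn²u·sn²v = 0.8611681412198358
sn(u+v) = (sn u·cn v·dn v + sn v·cn u·dn u)/D = 0.3781902993186703/0.8611681412198358 = 0.4391596498019163
cn(u+v) = (cn u·cn v − sn u·sn v·dn u·dn v)/D = -0.7736812424721706/0.8611681412198358 = -0.8984090393500381
dn(u+v) = (dn u·dn v − m·sn u·sn v·cn u·cn v)/D = 0.8290448664920552/0.8611681412198358 = 0.9626980223835517

sn(u+v)=0.4391596498 cn(u+v)=-0.8984090394 dn(u+v)=0.9626980224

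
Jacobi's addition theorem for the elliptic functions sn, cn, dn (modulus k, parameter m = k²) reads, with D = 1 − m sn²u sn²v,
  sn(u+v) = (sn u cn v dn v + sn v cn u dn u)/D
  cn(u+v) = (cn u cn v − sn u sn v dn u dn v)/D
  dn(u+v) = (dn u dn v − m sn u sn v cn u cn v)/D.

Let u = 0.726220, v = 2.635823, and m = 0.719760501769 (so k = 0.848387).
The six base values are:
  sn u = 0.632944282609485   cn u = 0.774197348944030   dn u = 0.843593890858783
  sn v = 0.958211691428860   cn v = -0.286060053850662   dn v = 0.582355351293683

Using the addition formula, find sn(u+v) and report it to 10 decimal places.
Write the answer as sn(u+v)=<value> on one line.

sn(u+v)=0.7077553561

m = k² = 0.719760501769
D = 1 − m·sn²u·sn²v = 0.7352463819779062
sn(u+v) = (sn u·cn v·dn v + sn v·cn u·dn u)/D = 0.5203745649107288/0.7352463819779062 = 0.7077553561172993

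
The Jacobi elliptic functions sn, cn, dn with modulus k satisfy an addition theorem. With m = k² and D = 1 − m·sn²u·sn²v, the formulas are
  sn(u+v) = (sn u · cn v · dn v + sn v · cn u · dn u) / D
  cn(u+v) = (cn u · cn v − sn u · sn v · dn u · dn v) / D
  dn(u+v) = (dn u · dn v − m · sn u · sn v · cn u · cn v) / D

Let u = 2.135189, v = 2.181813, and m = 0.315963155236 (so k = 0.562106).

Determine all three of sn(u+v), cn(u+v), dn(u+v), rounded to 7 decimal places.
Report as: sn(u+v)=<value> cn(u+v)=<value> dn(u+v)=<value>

sn u = 0.9415476009756897, cn u = -0.3368799713502175, dn u = 0.8484662089275036
sn v = 0.9274458406752401, cn v = -0.373957501080266, dn v = 0.8533595159269484
m = k² = 0.315963155236
D = 1 − m·sn²u·sn²v = 0.759065983774876
sn(u+v) = (sn u·cn v·dn v + sn v·cn u·dn u)/D = -0.5655598757889989/0.759065983774876 = -0.7450734032059231
cn(u+v) = (cn u·cn v − sn u·sn v·dn u·dn v)/D = -0.5062837096151253/0.759065983774876 = -0.6669824764078468
dn(u+v) = (dn u·dn v − m·sn u·sn v·cn u·cn v)/D = 0.6892879175752851/0.759065983774876 = 0.9080737805525406

sn(u+v)=-0.7450734 cn(u+v)=-0.6669825 dn(u+v)=0.9080738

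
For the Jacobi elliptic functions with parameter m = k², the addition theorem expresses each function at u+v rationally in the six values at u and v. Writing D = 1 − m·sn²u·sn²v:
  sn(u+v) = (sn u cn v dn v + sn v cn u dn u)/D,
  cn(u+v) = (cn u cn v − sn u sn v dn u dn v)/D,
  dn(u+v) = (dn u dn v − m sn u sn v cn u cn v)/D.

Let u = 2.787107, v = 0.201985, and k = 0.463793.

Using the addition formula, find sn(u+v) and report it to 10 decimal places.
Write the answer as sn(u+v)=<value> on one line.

sn u = 0.5158541248430985, cn u = -0.85667643943461, dn u = 0.9709581151516041
sn v = 0.2003274117878181, cn v = 0.9797290074742066, dn v = 0.9956744689104478
m = k² = 0.215103946849
D = 1 − m·sn²u·sn²v = 0.9977028838544317
sn(u+v) = (sn u·cn v·dn v + sn v·cn u·dn u)/D = 0.3365794099085315/0.9977028838544317 = 0.3373543520373743

sn(u+v)=0.3373543520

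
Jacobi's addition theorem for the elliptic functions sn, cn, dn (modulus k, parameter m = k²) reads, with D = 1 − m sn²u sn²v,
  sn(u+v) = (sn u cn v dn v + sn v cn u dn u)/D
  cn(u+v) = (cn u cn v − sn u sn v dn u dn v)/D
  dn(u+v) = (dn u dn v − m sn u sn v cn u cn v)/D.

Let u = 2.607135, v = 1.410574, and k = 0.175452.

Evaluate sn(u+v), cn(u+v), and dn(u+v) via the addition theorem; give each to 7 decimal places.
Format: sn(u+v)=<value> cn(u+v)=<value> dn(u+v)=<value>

sn(u+v)=-0.7504706 cn(u+v)=-0.6609038 dn(u+v)=0.9912934

sn u = 0.5296780090969552, cn u = -0.8481988013897956, dn u = 0.9956723583760674
sn v = 0.9856060036119694, cn v = 0.1690585864250689, dn v = 0.9849347238225864
m = k² = 0.030783404304
D = 1 − m·sn²u·sn²v = 0.9916102849273565
sn(u+v) = (sn u·cn v·dn v + sn v·cn u·dn u)/D = -0.744174395531403/0.9916102849273565 = -0.7504706302899226
cn(u+v) = (cn u·cn v − sn u·sn v·dn u·dn v)/D = -0.6553590055909693/0.9916102849273565 = -0.6609038001647791
dn(u+v) = (dn u·dn v − m·sn u·sn v·cn u·cn v)/D = 0.9829767268060235/0.9916102849273565 = 0.9912933959514493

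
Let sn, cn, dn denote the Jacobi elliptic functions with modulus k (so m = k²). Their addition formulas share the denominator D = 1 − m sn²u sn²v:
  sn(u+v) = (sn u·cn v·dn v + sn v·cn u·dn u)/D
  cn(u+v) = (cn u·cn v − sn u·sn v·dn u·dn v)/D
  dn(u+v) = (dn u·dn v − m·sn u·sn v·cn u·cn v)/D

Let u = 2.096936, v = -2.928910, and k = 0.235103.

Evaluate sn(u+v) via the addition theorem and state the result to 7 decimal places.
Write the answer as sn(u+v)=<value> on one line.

sn u = 0.8820012981796172, cn u = -0.4712469734751301, dn u = 0.978264459627638
sn v = -0.2545118904524527, cn v = -0.9670696446576734, dn v = 0.9982081908063876
m = k² = 0.055273420609
D = 1 − m·sn²u·sn²v = 0.9972147066380175
sn(u+v) = (sn u·cn v·dn v + sn v·cn u·dn u)/D = -0.7340973046346491/0.9972147066380175 = -0.736147691914377

sn(u+v)=-0.7361477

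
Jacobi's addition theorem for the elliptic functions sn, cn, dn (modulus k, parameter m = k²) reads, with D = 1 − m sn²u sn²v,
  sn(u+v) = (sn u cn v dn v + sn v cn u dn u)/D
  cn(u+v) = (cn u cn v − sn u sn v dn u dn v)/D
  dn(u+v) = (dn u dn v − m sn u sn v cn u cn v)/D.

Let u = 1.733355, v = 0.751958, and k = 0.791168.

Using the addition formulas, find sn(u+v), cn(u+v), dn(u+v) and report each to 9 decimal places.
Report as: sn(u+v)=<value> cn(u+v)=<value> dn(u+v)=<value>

sn(u+v)=0.949835678 cn(u+v)=-0.312749395 dn(u+v)=0.659756334

sn u = 0.9886284724281592, cn u = 0.1503786670520936, dn u = 0.6230635571545636
sn v = 0.6539181693603924, cn v = 0.7565652832243581, dn v = 0.855768385944236
m = k² = 0.625946804224
D = 1 − m·sn²u·sn²v = 0.7383923355878111
sn(u+v) = (sn u·cn v·dn v + sn v·cn u·dn u)/D = 0.7013513849807188/0.7383923355878111 = 0.9498356783760423
cn(u+v) = (cn u·cn v − sn u·sn v·dn u·dn v)/D = -0.2309317562407782/0.7383923355878111 = -0.312749395017678
dn(u+v) = (dn u·dn v − m·sn u·sn v·cn u·cn v)/D = 0.4871590201373424/0.7383923355878111 = 0.6597563336698645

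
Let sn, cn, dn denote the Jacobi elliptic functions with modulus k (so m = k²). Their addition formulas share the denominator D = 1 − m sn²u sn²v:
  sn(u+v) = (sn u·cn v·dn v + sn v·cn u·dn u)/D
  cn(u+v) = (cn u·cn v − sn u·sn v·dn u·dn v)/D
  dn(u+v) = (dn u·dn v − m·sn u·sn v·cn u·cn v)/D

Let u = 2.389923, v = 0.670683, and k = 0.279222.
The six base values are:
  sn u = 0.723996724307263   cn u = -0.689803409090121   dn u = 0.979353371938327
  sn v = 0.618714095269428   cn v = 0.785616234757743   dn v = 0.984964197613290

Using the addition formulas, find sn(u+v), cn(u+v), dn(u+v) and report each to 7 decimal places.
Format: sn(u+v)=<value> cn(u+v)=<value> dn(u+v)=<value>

sn(u+v)=0.1445130 cn(u+v)=-0.9895029 dn(u+v)=0.9991856

m = k² = 0.077964925284
D = 1 − m·sn²u·sn²v = 0.9843558313338245
sn(u+v) = (sn u·cn v·dn v + sn v·cn u·dn u)/D = 0.1422521677806848/0.9843558313338245 = 0.144512952788556
cn(u+v) = (cn u·cn v − sn u·sn v·dn u·dn v)/D = -0.9740229583755204/0.9843558313338245 = -0.9895029087760847
dn(u+v) = (dn u·dn v − m·sn u·sn v·cn u·cn v)/D = 0.9835541314340657/0.9843558313338245 = 0.9991855588454508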